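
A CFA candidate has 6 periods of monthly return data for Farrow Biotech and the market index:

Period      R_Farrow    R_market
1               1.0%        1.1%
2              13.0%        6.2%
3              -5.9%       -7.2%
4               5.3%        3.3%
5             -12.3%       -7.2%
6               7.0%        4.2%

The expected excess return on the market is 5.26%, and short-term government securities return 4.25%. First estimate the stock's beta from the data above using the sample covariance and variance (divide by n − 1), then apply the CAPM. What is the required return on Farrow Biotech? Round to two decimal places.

12.18%

Mean R_i = (1.0 + 13.0 − 5.9 + 5.3 − 12.3 + 7.0) / 6 = 1.3500%
Mean R_m = (1.1 + 6.2 − 7.2 + 3.3 − 7.2 + 4.2) / 6 = 0.0667%
Σ(R_i − R̄_i)(R_m − R̄_m) = 259.0900  ⇒  Cov = 259.0900 / 5 = 51.8180
Σ(R_m − R̄_m)² = 171.8333  ⇒  Var(R_m) = 171.8333 / 5 = 34.3667
β = Cov / Var(R_m) = 51.8180 / 34.3667 = 1.5078
E(R) = R_f + β × MRP = 4.25% + 1.5078 × 5.26% = 12.18%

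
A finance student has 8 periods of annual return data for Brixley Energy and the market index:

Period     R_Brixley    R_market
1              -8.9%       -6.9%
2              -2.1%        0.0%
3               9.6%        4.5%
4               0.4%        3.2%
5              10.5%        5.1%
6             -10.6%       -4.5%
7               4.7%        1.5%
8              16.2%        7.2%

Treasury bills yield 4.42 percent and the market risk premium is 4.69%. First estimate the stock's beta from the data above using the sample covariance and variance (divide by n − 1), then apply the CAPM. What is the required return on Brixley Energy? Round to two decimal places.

13.08%

Mean R_i = (-8.9 − 2.1 + 9.6 + 0.4 + 10.5 − 10.6 + 4.7 + 16.2) / 8 = 2.4750%
Mean R_m = (-6.9 + 0.0 + 4.5 + 3.2 + 5.1 − 4.5 + 1.5 + 7.2) / 8 = 1.2625%
Σ(R_i − R̄_i)(R_m − R̄_m) = 305.8325  ⇒  Cov = 305.8325 / 7 = 43.6904
Σ(R_m − R̄_m)² = 165.6988  ⇒  Var(R_m) = 165.6988 / 7 = 23.6713
β = Cov / Var(R_m) = 43.6904 / 23.6713 = 1.8457
E(R) = R_f + β × MRP = 4.42% + 1.8457 × 4.69% = 13.08%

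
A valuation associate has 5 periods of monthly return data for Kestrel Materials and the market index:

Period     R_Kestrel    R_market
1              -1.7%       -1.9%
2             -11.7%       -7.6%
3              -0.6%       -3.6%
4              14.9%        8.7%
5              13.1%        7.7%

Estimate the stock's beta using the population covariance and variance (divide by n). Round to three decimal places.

1.524

Mean R_i = (-1.7 − 11.7 − 0.6 + 14.9 + 13.1) / 5 = 2.8000%
Mean R_m = (-1.9 − 7.6 − 3.6 + 8.7 + 7.7) / 5 = 0.6600%
Σ(R_i − R̄_i)(R_m − R̄_m) = 315.5700  ⇒  Cov = 315.5700 / 5 = 63.1140
Σ(R_m − R̄_m)² = 207.1320  ⇒  Var(R_m) = 207.1320 / 5 = 41.4264
β = Cov / Var(R_m) = 63.1140 / 41.4264 = 1.5235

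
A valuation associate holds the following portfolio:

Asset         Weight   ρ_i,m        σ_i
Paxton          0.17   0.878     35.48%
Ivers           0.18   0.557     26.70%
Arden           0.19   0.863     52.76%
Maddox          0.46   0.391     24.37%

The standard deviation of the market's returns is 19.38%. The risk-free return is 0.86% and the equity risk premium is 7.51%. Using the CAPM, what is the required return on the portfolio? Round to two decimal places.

β_Paxton = 0.878 × 35.48% / 19.38% = 1.6074
β_Ivers = 0.557 × 26.70% / 19.38% = 0.7674
β_Arden = 0.863 × 52.76% / 19.38% = 2.3494
β_Maddox = 0.391 × 24.37% / 19.38% = 0.4917
β_P = Σ w_i β_i = 0.17×1.6074 + 0.18×0.7674 + 0.19×2.3494 + 0.46×0.4917 = 1.0840
E(R_P) = R_f + β_P × MRP = 0.86% + 1.0840 × 7.51% = 9.00%

9.00%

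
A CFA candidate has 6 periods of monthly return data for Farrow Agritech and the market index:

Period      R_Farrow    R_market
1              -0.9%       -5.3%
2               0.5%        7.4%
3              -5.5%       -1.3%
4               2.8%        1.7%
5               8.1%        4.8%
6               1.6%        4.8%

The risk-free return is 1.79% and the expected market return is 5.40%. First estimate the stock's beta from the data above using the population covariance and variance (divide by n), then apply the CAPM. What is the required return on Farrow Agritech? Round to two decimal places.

3.56%

Mean R_i = (-0.9 + 0.5 − 5.5 + 2.8 + 8.1 + 1.6) / 6 = 1.1000%
Mean R_m = (-5.3 + 7.4 − 1.3 + 1.7 + 4.8 + 4.8) / 6 = 2.0167%
Σ(R_i − R̄_i)(R_m − R̄_m) = 53.6300  ⇒  Cov = 53.6300 / 6 = 8.9383
Σ(R_m − R̄_m)² = 109.1083  ⇒  Var(R_m) = 109.1083 / 6 = 18.1847
β = Cov / Var(R_m) = 8.9383 / 18.1847 = 0.4915
MRP = 5.40% − 1.79% = 3.61%
E(R) = R_f + β × MRP = 1.79% + 0.4915 × 3.61% = 3.56%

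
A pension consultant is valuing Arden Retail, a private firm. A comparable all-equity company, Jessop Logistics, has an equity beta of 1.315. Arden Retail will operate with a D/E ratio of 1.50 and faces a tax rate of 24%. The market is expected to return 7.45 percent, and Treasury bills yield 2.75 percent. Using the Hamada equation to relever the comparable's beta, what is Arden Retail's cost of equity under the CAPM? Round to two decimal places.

β_L = β_U × [1 + (1 − t)(D/E)] = 1.315 × [1 + (1 − 0.24) × 1.50]
    = 1.315 × [1 + 0.76 × 1.50] = 1.315 × 2.1400 = 2.8141
MRP = 7.45% − 2.75% = 4.70%
E(R) = R_f + β_L × MRP = 2.75% + 2.8141 × 4.70% = 15.98%

15.98%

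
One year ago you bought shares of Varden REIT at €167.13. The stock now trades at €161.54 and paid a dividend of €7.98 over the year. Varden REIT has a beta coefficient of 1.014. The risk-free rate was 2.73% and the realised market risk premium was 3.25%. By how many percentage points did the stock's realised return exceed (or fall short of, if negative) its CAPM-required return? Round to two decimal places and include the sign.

Realised HPR = (P1 + D1 − P0) / P0 = (161.54 + 7.98 − 167.13) / 167.13 = 2.39 / 167.13 = 1.4300%
CAPM required = R_f + β·MRP = 2.73% + 1.014 × 3.25% = 6.02550%
α = realised − required = 1.4300% − 6.02550% = -4.60%

-4.60%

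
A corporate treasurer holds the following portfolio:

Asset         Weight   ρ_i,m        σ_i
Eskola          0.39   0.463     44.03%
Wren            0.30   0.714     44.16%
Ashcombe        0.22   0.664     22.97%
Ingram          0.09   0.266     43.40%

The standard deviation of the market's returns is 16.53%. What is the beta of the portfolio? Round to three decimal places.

1.319

β_Eskola = 0.463 × 44.03% / 16.53% = 1.2333
β_Wren = 0.714 × 44.16% / 16.53% = 1.9075
β_Ashcombe = 0.664 × 22.97% / 16.53% = 0.9227
β_Ingram = 0.266 × 43.40% / 16.53% = 0.6984
β_P = Σ w_i β_i = 0.39×1.2333 + 0.30×1.9075 + 0.22×0.9227 + 0.09×0.6984 = 1.3191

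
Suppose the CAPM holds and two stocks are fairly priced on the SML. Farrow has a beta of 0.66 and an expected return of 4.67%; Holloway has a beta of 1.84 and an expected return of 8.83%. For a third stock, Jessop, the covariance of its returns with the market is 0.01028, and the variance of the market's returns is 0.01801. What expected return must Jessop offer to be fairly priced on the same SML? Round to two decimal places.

4.36%

MRP = (8.83% − 4.67%) / (1.84 − 0.66) = 3.5254%
R_f = 4.67% − 0.66 × 3.5254% = 2.3432%
β_Jessop = Cov / Var(R_m) = 0.01028 / 0.01801 = 0.5708
E(R_Jessop) = R_f + β × MRP = 2.3432% + 0.5708 × 3.5254% = 4.36%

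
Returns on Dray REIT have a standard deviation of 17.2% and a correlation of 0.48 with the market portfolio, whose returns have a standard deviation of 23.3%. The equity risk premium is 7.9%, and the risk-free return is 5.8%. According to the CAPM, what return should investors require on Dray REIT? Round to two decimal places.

β = ρ × σ_i / σ_m = 0.48 × 17.2% / 23.3% = 0.3543
E(R) = 5.8% + 0.3543 × 7.9% = 8.60%

8.60%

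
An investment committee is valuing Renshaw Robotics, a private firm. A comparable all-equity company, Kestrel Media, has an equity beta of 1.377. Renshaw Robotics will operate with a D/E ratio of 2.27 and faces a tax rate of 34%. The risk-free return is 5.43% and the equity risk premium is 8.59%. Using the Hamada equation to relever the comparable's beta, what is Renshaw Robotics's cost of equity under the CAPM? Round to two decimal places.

β_L = β_U × [1 + (1 − t)(D/E)] = 1.377 × [1 + (1 − 0.34) × 2.27]
    = 1.377 × [1 + 0.66 × 2.27] = 1.377 × 2.4982 = 3.4400
E(R) = R_f + β_L × MRP = 5.43% + 3.4400 × 8.59% = 34.98%

34.98%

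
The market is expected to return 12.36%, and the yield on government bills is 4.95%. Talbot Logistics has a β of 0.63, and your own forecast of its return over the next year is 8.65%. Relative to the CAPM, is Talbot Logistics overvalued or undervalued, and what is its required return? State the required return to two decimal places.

Overvalued; required return 9.62%

MRP = 12.36% − 4.95% = 7.41%
Required return = R_f + β·MRP = 4.95% + 0.63 × 7.41% = 9.62%
Forecast 8.65% < required 9.62% → the stock plots below the SML → overvalued.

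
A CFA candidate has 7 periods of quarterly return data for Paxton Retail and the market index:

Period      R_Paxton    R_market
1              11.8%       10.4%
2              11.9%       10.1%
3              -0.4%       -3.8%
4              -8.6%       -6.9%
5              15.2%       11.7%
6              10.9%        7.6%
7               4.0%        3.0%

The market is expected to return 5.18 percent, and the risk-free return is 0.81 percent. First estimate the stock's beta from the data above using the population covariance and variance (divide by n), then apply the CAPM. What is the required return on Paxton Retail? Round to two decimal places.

5.74%

Mean R_i = (11.8 + 11.9 − 0.4 − 8.6 + 15.2 + 10.9 + 4.0) / 7 = 6.4000%
Mean R_m = (10.4 + 10.1 − 3.8 − 6.9 + 11.7 + 7.6 + 3.0) / 7 = 4.5857%
Σ(R_i − R̄_i)(R_m − R̄_m) = 371.0100  ⇒  Cov = 371.0100 / 7 = 53.0014
Σ(R_m − R̄_m)² = 328.6686  ⇒  Var(R_m) = 328.6686 / 7 = 46.9527
β = Cov / Var(R_m) = 53.0014 / 46.9527 = 1.1288
MRP = 5.18% − 0.81% = 4.37%
E(R) = R_f + β × MRP = 0.81% + 1.1288 × 4.37% = 5.74%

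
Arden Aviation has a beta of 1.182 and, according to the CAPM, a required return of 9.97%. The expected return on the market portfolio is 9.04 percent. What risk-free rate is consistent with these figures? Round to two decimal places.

E(R) = R_f + β(E(R_m) − R_f) = R_f(1 − β) + β·E(R_m)
9.97% = R_f × (1 − 1.182) + 1.182 × 9.04%
9.97% = R_f × -0.182 + 10.68528%
R_f = (9.97% − 10.68528%) / -0.182 = 3.93%

3.93%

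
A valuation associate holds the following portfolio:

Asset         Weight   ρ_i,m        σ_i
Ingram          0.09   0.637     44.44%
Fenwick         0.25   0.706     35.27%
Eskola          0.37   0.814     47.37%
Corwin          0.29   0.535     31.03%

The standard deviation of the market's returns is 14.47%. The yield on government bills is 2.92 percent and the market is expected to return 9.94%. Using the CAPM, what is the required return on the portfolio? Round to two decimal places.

16.43%

β_Ingram = 0.637 × 44.44% / 14.47% = 1.9563
β_Fenwick = 0.706 × 35.27% / 14.47% = 1.7208
β_Eskola = 0.814 × 47.37% / 14.47% = 2.6648
β_Corwin = 0.535 × 31.03% / 14.47% = 1.1473
β_P = Σ w_i β_i = 0.09×1.9563 + 0.25×1.7208 + 0.37×2.6648 + 0.29×1.1473 = 1.9250
MRP = 9.94% − 2.92% = 7.02%
E(R_P) = R_f + β_P × MRP = 2.92% + 1.9250 × 7.02% = 16.43%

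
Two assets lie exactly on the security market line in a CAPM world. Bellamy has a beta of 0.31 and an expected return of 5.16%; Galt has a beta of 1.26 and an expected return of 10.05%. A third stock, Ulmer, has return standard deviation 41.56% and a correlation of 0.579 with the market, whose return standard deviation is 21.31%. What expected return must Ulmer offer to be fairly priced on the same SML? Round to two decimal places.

MRP = (10.05% − 5.16%) / (1.26 − 0.31) = 5.1474%
R_f = 5.16% − 0.31 × 5.1474% = 3.5643%
β_Ulmer = ρ·σ_i/σ_m = 0.579 × 41.56 / 21.31 = 1.1292
E(R_Ulmer) = R_f + β × MRP = 3.5643% + 1.1292 × 5.1474% = 9.38%

9.38%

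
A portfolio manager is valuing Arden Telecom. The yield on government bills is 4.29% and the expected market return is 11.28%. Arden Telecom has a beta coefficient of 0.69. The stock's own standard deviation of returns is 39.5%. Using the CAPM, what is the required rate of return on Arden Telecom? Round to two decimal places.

Market risk premium = E(R_m) − R_f = 11.28% − 4.29% = 6.99%
E(R) = R_f + β × MRP = 4.29% + 0.69 × 6.99% = 9.11%

9.11%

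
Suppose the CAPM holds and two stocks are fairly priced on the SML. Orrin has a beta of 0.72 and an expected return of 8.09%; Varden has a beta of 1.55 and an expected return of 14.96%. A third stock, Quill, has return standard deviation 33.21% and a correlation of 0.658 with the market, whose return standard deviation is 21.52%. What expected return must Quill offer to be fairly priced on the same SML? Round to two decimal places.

10.54%

MRP = (14.96% − 8.09%) / (1.55 − 0.72) = 8.2771%
R_f = 8.09% − 0.72 × 8.2771% = 2.1305%
β_Quill = ρ·σ_i/σ_m = 0.658 × 33.21 / 21.52 = 1.0154
E(R_Quill) = R_f + β × MRP = 2.1305% + 1.0154 × 8.2771% = 10.54%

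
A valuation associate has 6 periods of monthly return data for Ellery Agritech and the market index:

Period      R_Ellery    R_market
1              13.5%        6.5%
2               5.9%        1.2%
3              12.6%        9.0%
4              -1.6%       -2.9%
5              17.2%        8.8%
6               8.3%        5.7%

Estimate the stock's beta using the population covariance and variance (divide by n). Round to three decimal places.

1.350

Mean R_i = (13.5 + 5.9 + 12.6 − 1.6 + 17.2 + 8.3) / 6 = 9.3167%
Mean R_m = (6.5 + 1.2 + 9.0 − 2.9 + 8.8 + 5.7) / 6 = 4.7167%
Σ(R_i − R̄_i)(R_m − R̄_m) = 147.8783  ⇒  Cov = 147.8783 / 6 = 24.6464
Σ(R_m − R̄_m)² = 109.5483  ⇒  Var(R_m) = 109.5483 / 6 = 18.2581
β = Cov / Var(R_m) = 24.6464 / 18.2581 = 1.3499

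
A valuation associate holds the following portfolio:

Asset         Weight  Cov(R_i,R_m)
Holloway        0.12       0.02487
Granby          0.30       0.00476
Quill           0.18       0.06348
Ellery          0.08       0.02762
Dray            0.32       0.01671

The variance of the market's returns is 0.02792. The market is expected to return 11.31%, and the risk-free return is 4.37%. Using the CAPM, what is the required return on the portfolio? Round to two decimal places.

β_Holloway = 0.02487 / 0.02792 = 0.8908
β_Granby = 0.00476 / 0.02792 = 0.1705
β_Quill = 0.06348 / 0.02792 = 2.2736
β_Ellery = 0.02762 / 0.02792 = 0.9893
β_Dray = 0.01671 / 0.02792 = 0.5985
β_P = Σ w_i β_i = 0.12×0.8908 + 0.30×0.1705 + 0.18×2.2736 + 0.08×0.9893 + 0.32×0.5985 = 0.8380
MRP = 11.31% − 4.37% = 6.94%
E(R_P) = R_f + β_P × MRP = 4.37% + 0.8380 × 6.94% = 10.19%

10.19%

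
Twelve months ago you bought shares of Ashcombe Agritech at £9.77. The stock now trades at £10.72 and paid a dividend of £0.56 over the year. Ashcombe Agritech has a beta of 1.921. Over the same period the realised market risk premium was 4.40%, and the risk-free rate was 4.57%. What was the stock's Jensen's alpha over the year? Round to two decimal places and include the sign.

+2.43%

Realised HPR = (P1 + D1 − P0) / P0 = (10.72 + 0.56 − 9.77) / 9.77 = 1.51 / 9.77 = 15.4555%
CAPM required = R_f + β·MRP = 4.57% + 1.921 × 4.40% = 13.02240%
α = realised − required = 15.4555% − 13.02240% = +2.43%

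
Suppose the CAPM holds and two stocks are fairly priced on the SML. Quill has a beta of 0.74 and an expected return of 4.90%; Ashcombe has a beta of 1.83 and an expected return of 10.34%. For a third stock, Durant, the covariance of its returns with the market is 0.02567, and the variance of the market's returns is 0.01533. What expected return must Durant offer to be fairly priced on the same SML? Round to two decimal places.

MRP = (10.34% − 4.90%) / (1.83 − 0.74) = 4.9908%
R_f = 4.90% − 0.74 × 4.9908% = 1.2068%
β_Durant = Cov / Var(R_m) = 0.02567 / 0.01533 = 1.6745
E(R_Durant) = R_f + β × MRP = 1.2068% + 1.6745 × 4.9908% = 9.56%

9.56%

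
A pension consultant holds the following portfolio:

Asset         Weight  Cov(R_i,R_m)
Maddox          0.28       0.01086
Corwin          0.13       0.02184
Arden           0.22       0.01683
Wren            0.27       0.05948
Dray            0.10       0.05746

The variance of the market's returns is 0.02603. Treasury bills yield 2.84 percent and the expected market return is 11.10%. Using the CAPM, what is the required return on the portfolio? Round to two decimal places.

12.80%

β_Maddox = 0.01086 / 0.02603 = 0.4172
β_Corwin = 0.02184 / 0.02603 = 0.8390
β_Arden = 0.01683 / 0.02603 = 0.6466
β_Wren = 0.05948 / 0.02603 = 2.2851
β_Dray = 0.05746 / 0.02603 = 2.2075
β_P = Σ w_i β_i = 0.28×0.4172 + 0.13×0.8390 + 0.22×0.6466 + 0.27×2.2851 + 0.10×2.2075 = 1.2059
MRP = 11.10% − 2.84% = 8.26%
E(R_P) = R_f + β_P × MRP = 2.84% + 1.2059 × 8.26% = 12.80%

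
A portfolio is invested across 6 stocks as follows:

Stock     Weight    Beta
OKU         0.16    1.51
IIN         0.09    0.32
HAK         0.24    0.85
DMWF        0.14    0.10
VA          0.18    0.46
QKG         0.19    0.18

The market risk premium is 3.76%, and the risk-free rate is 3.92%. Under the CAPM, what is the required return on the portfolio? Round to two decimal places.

6.20%

β_P = Σ w_i β_i = 0.16×1.51 + 0.09×0.32 + 0.24×0.85 + 0.14×0.10 + 0.18×0.46 + 0.19×0.18 = 0.6054
E(R_P) = R_f + β_P × MRP = 3.92% + 0.6054 × 3.76% = 6.20%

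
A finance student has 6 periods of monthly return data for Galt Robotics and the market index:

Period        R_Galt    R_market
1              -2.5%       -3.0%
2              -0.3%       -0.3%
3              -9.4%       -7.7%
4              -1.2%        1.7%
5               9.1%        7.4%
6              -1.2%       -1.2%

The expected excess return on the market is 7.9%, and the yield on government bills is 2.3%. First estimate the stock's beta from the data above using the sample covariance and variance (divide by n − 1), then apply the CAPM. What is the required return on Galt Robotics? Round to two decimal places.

11.33%

Mean R_i = (-2.5 − 0.3 − 9.4 − 1.2 + 9.1 − 1.2) / 6 = -0.9167%
Mean R_m = (-3.0 − 0.3 − 7.7 + 1.7 + 7.4 − 1.2) / 6 = -0.5167%
Σ(R_i − R̄_i)(R_m − R̄_m) = 143.8683  ⇒  Cov = 143.8683 / 5 = 28.7737
Σ(R_m − R̄_m)² = 125.8683  ⇒  Var(R_m) = 125.8683 / 5 = 25.1737
β = Cov / Var(R_m) = 28.7737 / 25.1737 = 1.1430
E(R) = R_f + β × MRP = 2.3% + 1.1430 × 7.9% = 11.33%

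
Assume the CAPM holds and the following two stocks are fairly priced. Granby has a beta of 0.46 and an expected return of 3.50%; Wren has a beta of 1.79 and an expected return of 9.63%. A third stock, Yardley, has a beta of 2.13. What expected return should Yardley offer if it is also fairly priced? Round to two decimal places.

MRP (SML slope) = (9.63% − 3.50%) / (1.79 − 0.46) = 6.13% / 1.33 = 4.6090%
R_f (intercept) = 3.50% − 0.46 × 4.6090% = 1.3799%
E(R_Yardley) = R_f + β × MRP = 1.3799% + 2.13 × 4.6090% = 11.20%

11.20%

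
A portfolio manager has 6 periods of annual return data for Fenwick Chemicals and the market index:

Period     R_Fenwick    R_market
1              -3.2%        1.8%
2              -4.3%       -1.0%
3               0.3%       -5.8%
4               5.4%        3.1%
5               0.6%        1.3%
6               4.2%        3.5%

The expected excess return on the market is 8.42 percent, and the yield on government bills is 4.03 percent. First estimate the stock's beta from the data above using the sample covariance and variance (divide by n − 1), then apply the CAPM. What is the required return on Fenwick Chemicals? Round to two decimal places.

Mean R_i = (-3.2 − 4.3 + 0.3 + 5.4 + 0.6 + 4.2) / 6 = 0.5000%
Mean R_m = (1.8 − 1.0 − 5.8 + 3.1 + 1.3 + 3.5) / 6 = 0.4833%
Σ(R_i − R̄_i)(R_m − R̄_m) = 27.5700  ⇒  Cov = 27.5700 / 5 = 5.5140
Σ(R_m − R̄_m)² = 60.0283  ⇒  Var(R_m) = 60.0283 / 5 = 12.0057
β = Cov / Var(R_m) = 5.5140 / 12.0057 = 0.4593
E(R) = R_f + β × MRP = 4.03% + 0.4593 × 8.42% = 7.90%

7.90%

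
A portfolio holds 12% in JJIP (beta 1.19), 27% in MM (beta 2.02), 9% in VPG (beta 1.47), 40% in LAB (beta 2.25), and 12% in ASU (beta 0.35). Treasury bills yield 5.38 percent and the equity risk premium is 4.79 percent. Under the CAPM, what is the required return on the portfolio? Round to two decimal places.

13.82%

β_P = Σ w_i β_i = 0.12×1.19 + 0.27×2.02 + 0.09×1.47 + 0.40×2.25 + 0.12×0.35 = 1.7625
E(R_P) = R_f + β_P × MRP = 5.38% + 1.7625 × 4.79% = 13.82%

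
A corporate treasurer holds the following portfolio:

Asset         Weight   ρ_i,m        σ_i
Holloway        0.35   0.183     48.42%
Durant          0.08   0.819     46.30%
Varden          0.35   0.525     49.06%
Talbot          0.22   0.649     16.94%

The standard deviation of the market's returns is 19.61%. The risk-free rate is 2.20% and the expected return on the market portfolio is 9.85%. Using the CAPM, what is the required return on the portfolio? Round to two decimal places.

β_Holloway = 0.183 × 48.42% / 19.61% = 0.4519
β_Durant = 0.819 × 46.30% / 19.61% = 1.9337
β_Varden = 0.525 × 49.06% / 19.61% = 1.3134
β_Talbot = 0.649 × 16.94% / 19.61% = 0.5606
β_P = Σ w_i β_i = 0.35×0.4519 + 0.08×1.9337 + 0.35×1.3134 + 0.22×0.5606 = 0.8959
MRP = 9.85% − 2.20% = 7.65%
E(R_P) = R_f + β_P × MRP = 2.20% + 0.8959 × 7.65% = 9.05%

9.05%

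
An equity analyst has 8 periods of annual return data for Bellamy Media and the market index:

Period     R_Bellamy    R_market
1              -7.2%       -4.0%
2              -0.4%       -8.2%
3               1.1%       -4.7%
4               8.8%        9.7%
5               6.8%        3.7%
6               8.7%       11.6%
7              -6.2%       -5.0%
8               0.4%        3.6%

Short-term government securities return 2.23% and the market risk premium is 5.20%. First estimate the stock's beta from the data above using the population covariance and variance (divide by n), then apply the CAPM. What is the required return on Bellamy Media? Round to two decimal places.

Mean R_i = (-7.2 − 0.4 + 1.1 + 8.8 + 6.8 + 8.7 − 6.2 + 0.4) / 8 = 1.5000%
Mean R_m = (-4.0 − 8.2 − 4.7 + 9.7 + 3.7 + 11.6 − 5.0 + 3.6) / 8 = 0.8375%
Σ(R_i − R̄_i)(R_m − R̄_m) = 260.7400  ⇒  Cov = 260.7400 / 8 = 32.5925
Σ(R_m − R̄_m)² = 380.0188  ⇒  Var(R_m) = 380.0188 / 8 = 47.5024
β = Cov / Var(R_m) = 32.5925 / 47.5024 = 0.6861
E(R) = R_f + β × MRP = 2.23% + 0.6861 × 5.20% = 5.80%

5.80%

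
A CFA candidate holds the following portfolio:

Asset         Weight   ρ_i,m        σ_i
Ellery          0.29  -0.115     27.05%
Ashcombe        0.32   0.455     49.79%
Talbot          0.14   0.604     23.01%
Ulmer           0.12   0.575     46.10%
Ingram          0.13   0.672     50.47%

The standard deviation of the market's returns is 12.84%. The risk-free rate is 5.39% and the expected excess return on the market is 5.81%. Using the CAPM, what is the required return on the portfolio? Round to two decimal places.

12.58%

β_Ellery = -0.115 × 27.05% / 12.84% = -0.2423
β_Ashcombe = 0.455 × 49.79% / 12.84% = 1.7644
β_Talbot = 0.604 × 23.01% / 12.84% = 1.0824
β_Ulmer = 0.575 × 46.10% / 12.84% = 2.0644
β_Ingram = 0.672 × 50.47% / 12.84% = 2.6414
β_P = Σ w_i β_i = 0.29×-0.2423 + 0.32×1.7644 + 0.14×1.0824 + 0.12×2.0644 + 0.13×2.6414 = 1.2370
E(R_P) = R_f + β_P × MRP = 5.39% + 1.2370 × 5.81% = 12.58%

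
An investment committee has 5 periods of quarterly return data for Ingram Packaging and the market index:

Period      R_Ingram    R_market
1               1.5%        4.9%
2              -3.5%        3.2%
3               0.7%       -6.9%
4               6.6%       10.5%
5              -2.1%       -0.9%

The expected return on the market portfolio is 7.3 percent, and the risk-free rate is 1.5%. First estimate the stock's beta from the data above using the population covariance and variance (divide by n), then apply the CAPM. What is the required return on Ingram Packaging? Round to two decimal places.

Mean R_i = (1.5 − 3.5 + 0.7 + 6.6 − 2.1) / 5 = 0.6400%
Mean R_m = (4.9 + 3.2 − 6.9 + 10.5 − 0.9) / 5 = 2.1600%
Σ(R_i − R̄_i)(R_m − R̄_m) = 55.5980  ⇒  Cov = 55.5980 / 5 = 11.1196
Σ(R_m − R̄_m)² = 169.5920  ⇒  Var(R_m) = 169.5920 / 5 = 33.9184
β = Cov / Var(R_m) = 11.1196 / 33.9184 = 0.3278
MRP = 7.3% − 1.5% = 5.80%
E(R) = R_f + β × MRP = 1.5% + 0.3278 × 5.8% = 3.40%

3.40%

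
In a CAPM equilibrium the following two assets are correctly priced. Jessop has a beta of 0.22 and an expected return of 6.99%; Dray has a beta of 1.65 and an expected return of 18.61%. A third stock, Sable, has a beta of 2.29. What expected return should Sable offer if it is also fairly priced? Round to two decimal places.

23.81%

MRP (SML slope) = (18.61% − 6.99%) / (1.65 − 0.22) = 11.62% / 1.43 = 8.1259%
R_f (intercept) = 6.99% − 0.22 × 8.1259% = 5.2023%
E(R_Sable) = R_f + β × MRP = 5.2023% + 2.29 × 8.1259% = 23.81%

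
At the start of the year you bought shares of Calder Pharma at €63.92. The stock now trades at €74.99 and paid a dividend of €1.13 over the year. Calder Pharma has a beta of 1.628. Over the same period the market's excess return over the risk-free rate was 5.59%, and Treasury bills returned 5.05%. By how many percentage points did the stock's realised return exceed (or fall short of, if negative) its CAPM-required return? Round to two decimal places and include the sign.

+4.94%

Realised HPR = (P1 + D1 − P0) / P0 = (74.99 + 1.13 − 63.92) / 63.92 = 12.20 / 63.92 = 19.0864%
CAPM required = R_f + β·MRP = 5.05% + 1.628 × 5.59% = 14.15052%
α = realised − required = 19.0864% − 14.15052% = +4.94%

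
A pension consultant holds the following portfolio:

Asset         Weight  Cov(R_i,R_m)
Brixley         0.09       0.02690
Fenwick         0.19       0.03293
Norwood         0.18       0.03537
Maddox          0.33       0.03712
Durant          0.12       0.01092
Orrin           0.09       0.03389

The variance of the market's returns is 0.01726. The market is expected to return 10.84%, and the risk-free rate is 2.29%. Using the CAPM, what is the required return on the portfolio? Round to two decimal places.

17.97%

β_Brixley = 0.02690 / 0.01726 = 1.5585
β_Fenwick = 0.03293 / 0.01726 = 1.9079
β_Norwood = 0.03537 / 0.01726 = 2.0492
β_Maddox = 0.03712 / 0.01726 = 2.1506
β_Durant = 0.01092 / 0.01726 = 0.6327
β_Orrin = 0.03389 / 0.01726 = 1.9635
β_P = Σ w_i β_i = 0.09×1.5585 + 0.19×1.9079 + 0.18×2.0492 + 0.33×2.1506 + 0.12×0.6327 + 0.09×1.9635 = 1.8340
MRP = 10.84% − 2.29% = 8.55%
E(R_P) = R_f + β_P × MRP = 2.29% + 1.8340 × 8.55% = 17.97%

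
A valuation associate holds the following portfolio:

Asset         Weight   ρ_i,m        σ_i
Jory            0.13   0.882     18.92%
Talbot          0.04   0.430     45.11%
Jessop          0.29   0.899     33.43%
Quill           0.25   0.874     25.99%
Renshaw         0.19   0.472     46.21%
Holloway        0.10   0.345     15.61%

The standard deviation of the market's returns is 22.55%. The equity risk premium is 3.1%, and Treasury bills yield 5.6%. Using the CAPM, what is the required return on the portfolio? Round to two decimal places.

β_Jory = 0.882 × 18.92% / 22.55% = 0.7400
β_Talbot = 0.430 × 45.11% / 22.55% = 0.8602
β_Jessop = 0.899 × 33.43% / 22.55% = 1.3328
β_Quill = 0.874 × 25.99% / 22.55% = 1.0073
β_Renshaw = 0.472 × 46.21% / 22.55% = 0.9672
β_Holloway = 0.345 × 15.61% / 22.55% = 0.2388
β_P = Σ w_i β_i = 0.13×0.7400 + 0.04×0.8602 + 0.29×1.3328 + 0.25×1.0073 + 0.19×0.9672 + 0.10×0.2388 = 0.9766
E(R_P) = R_f + β_P × MRP = 5.6% + 0.9766 × 3.1% = 8.63%

8.63%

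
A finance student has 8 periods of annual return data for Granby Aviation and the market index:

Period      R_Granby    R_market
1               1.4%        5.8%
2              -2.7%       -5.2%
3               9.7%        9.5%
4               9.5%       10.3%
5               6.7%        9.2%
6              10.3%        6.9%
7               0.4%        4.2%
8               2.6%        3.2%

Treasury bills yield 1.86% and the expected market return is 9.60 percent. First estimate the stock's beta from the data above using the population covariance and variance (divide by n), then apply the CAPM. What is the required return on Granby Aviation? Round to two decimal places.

Mean R_i = (1.4 − 2.7 + 9.7 + 9.5 + 6.7 + 10.3 + 0.4 + 2.6) / 8 = 4.7375%
Mean R_m = (5.8 − 5.2 + 9.5 + 10.3 + 9.2 + 6.9 + 4.2 + 3.2) / 8 = 5.4875%
Σ(R_i − R̄_i)(R_m − R̄_m) = 146.8938  ⇒  Cov = 146.8938 / 8 = 18.3617
Σ(R_m − R̄_m)² = 176.2488  ⇒  Var(R_m) = 176.2488 / 8 = 22.0311
β = Cov / Var(R_m) = 18.3617 / 22.0311 = 0.8334
MRP = 9.60% − 1.86% = 7.74%
E(R) = R_f + β × MRP = 1.86% + 0.8334 × 7.74% = 8.31%

8.31%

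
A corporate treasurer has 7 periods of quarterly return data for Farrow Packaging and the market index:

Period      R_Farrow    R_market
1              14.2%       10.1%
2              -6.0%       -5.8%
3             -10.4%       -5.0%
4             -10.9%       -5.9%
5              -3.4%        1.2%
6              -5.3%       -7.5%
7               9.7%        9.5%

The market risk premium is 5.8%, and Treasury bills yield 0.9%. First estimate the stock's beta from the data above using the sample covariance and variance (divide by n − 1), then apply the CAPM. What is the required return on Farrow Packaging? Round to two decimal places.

7.97%

Mean R_i = (14.2 − 6.0 − 10.4 − 10.9 − 3.4 − 5.3 + 9.7) / 7 = -1.7286%
Mean R_m = (10.1 − 5.8 − 5.0 − 5.9 + 1.2 − 7.5 + 9.5) / 7 = -0.4857%
Σ(R_i − R̄_i)(R_m − R̄_m) = 416.4729  ⇒  Cov = 416.4729 / 6 = 69.4122
Σ(R_m − R̄_m)² = 341.7486  ⇒  Var(R_m) = 341.7486 / 6 = 56.9581
β = Cov / Var(R_m) = 69.4122 / 56.9581 = 1.2187
E(R) = R_f + β × MRP = 0.9% + 1.2187 × 5.8% = 7.97%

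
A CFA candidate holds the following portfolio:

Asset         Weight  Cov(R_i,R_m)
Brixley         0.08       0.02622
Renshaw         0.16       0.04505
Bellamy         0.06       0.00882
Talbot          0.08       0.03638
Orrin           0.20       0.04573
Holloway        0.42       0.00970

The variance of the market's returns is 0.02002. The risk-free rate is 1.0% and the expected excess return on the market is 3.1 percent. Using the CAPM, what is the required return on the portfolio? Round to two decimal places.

5.02%

β_Brixley = 0.02622 / 0.02002 = 1.3097
β_Renshaw = 0.04505 / 0.02002 = 2.2502
β_Bellamy = 0.00882 / 0.02002 = 0.4406
β_Talbot = 0.03638 / 0.02002 = 1.8172
β_Orrin = 0.04573 / 0.02002 = 2.2842
β_Holloway = 0.00970 / 0.02002 = 0.4845
β_P = Σ w_i β_i = 0.08×1.3097 + 0.16×2.2502 + 0.06×0.4406 + 0.08×1.8172 + 0.20×2.2842 + 0.42×0.4845 = 1.2970
E(R_P) = R_f + β_P × MRP = 1.0% + 1.2970 × 3.1% = 5.02%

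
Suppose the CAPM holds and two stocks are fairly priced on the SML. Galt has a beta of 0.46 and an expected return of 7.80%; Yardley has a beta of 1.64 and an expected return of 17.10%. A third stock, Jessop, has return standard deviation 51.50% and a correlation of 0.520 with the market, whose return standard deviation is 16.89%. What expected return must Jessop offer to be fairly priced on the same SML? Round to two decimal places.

16.67%

MRP = (17.10% − 7.80%) / (1.64 − 0.46) = 7.8814%
R_f = 7.80% − 0.46 × 7.8814% = 4.1746%
β_Jessop = ρ·σ_i/σ_m = 0.520 × 51.50 / 16.89 = 1.5856
E(R_Jessop) = R_f + β × MRP = 4.1746% + 1.5856 × 7.8814% = 16.67%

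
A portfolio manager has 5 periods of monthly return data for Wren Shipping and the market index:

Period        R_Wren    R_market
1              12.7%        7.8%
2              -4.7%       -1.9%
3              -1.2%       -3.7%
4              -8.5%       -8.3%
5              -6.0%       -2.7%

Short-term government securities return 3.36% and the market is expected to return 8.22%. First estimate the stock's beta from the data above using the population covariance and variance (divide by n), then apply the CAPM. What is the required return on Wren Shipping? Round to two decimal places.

9.86%

Mean R_i = (12.7 − 4.7 − 1.2 − 8.5 − 6.0) / 5 = -1.5400%
Mean R_m = (7.8 − 1.9 − 3.7 − 8.3 − 2.7) / 5 = -1.7600%
Σ(R_i − R̄_i)(R_m − R̄_m) = 185.6280  ⇒  Cov = 185.6280 / 5 = 37.1256
Σ(R_m − R̄_m)² = 138.8320  ⇒  Var(R_m) = 138.8320 / 5 = 27.7664
β = Cov / Var(R_m) = 37.1256 / 27.7664 = 1.3371
MRP = 8.22% − 3.36% = 4.86%
E(R) = R_f + β × MRP = 3.36% + 1.3371 × 4.86% = 9.86%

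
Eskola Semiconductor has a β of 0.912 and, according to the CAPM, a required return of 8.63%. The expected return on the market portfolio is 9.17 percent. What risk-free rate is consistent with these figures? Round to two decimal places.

E(R) = R_f + β(E(R_m) − R_f) = R_f(1 − β) + β·E(R_m)
8.63% = R_f × (1 − 0.912) + 0.912 × 9.17%
8.63% = R_f × 0.088 + 8.36304%
R_f = (8.63% − 8.36304%) / 0.088 = 3.03%

3.03%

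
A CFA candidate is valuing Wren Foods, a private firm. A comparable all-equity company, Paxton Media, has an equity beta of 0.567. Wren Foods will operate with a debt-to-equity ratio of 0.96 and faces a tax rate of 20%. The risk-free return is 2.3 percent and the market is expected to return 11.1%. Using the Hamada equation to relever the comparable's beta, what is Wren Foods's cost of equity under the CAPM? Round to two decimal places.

11.12%

β_L = β_U × [1 + (1 − t)(D/E)] = 0.567 × [1 + (1 − 0.20) × 0.96]
    = 0.567 × [1 + 0.80 × 0.96] = 0.567 × 1.7680 = 1.0025
MRP = 11.1% − 2.3% = 8.80%
E(R) = R_f + β_L × MRP = 2.3% + 1.0025 × 8.8% = 11.12%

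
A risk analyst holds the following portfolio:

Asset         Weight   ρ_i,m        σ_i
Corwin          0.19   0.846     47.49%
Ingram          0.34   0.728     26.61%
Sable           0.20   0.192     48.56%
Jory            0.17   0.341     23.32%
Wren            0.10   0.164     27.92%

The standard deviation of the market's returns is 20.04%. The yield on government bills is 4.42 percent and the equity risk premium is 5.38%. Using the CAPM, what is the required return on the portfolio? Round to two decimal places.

β_Corwin = 0.846 × 47.49% / 20.04% = 2.0048
β_Ingram = 0.728 × 26.61% / 20.04% = 0.9667
β_Sable = 0.192 × 48.56% / 20.04% = 0.4652
β_Jory = 0.341 × 23.32% / 20.04% = 0.3968
β_Wren = 0.164 × 27.92% / 20.04% = 0.2285
β_P = Σ w_i β_i = 0.19×2.0048 + 0.34×0.9667 + 0.20×0.4652 + 0.17×0.3968 + 0.10×0.2285 = 0.8929
E(R_P) = R_f + β_P × MRP = 4.42% + 0.8929 × 5.38% = 9.22%

9.22%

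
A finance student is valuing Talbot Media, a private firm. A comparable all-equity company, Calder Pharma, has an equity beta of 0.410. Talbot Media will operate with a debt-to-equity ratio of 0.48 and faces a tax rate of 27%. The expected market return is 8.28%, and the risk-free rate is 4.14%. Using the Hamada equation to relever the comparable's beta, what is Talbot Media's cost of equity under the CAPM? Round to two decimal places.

β_L = β_U × [1 + (1 − t)(D/E)] = 0.410 × [1 + (1 − 0.27) × 0.48]
    = 0.410 × [1 + 0.73 × 0.48] = 0.410 × 1.3504 = 0.5537
MRP = 8.28% − 4.14% = 4.14%
E(R) = R_f + β_L × MRP = 4.14% + 0.5537 × 4.14% = 6.43%

6.43%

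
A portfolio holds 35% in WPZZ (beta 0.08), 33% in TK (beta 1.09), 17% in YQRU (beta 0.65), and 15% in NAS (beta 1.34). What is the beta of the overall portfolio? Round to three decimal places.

β_P = Σ w_i β_i = 0.35×0.08 + 0.33×1.09 + 0.17×0.65 + 0.15×1.34 = 0.6992

0.699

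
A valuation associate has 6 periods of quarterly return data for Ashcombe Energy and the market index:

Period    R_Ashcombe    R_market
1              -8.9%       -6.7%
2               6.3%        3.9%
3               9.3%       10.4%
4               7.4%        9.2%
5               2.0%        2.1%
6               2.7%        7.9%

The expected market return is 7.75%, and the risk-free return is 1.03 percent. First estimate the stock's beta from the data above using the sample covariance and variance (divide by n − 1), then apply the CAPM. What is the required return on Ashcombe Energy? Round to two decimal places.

Mean R_i = (-8.9 + 6.3 + 9.3 + 7.4 + 2.0 + 2.7) / 6 = 3.1333%
Mean R_m = (-6.7 + 3.9 + 10.4 + 9.2 + 2.1 + 7.9) / 6 = 4.4667%
Σ(R_i − R̄_i)(R_m − R̄_m) = 190.5567  ⇒  Cov = 190.5567 / 5 = 38.1113
Σ(R_m − R̄_m)² = 200.0133  ⇒  Var(R_m) = 200.0133 / 5 = 40.0027
β = Cov / Var(R_m) = 38.1113 / 40.0027 = 0.9527
MRP = 7.75% − 1.03% = 6.72%
E(R) = R_f + β × MRP = 1.03% + 0.9527 × 6.72% = 7.43%

7.43%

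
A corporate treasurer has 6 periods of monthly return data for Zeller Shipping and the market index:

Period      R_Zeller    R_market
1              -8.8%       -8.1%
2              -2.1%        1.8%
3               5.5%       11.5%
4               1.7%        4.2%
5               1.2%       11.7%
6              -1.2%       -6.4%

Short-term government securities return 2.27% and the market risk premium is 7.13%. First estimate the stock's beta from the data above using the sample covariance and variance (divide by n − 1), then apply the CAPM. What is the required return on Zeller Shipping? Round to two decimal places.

Mean R_i = (-8.8 − 2.1 + 5.5 + 1.7 + 1.2 − 1.2) / 6 = -0.6167%
Mean R_m = (-8.1 + 1.8 + 11.5 + 4.2 + 11.7 − 6.4) / 6 = 2.4500%
Σ(R_i − R̄_i)(R_m − R̄_m) = 168.6750  ⇒  Cov = 168.6750 / 5 = 33.7350
Σ(R_m − R̄_m)² = 360.5750  ⇒  Var(R_m) = 360.5750 / 5 = 72.1150
β = Cov / Var(R_m) = 33.7350 / 72.1150 = 0.4678
E(R) = R_f + β × MRP = 2.27% + 0.4678 × 7.13% = 5.61%

5.61%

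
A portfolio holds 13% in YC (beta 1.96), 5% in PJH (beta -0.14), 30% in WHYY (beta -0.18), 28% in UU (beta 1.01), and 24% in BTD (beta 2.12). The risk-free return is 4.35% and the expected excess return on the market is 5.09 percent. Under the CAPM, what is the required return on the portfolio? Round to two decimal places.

β_P = Σ w_i β_i = 0.13×1.96 + 0.05×-0.14 + 0.30×-0.18 + 0.28×1.01 + 0.24×2.12 = 0.9854
E(R_P) = R_f + β_P × MRP = 4.35% + 0.9854 × 5.09% = 9.37%

9.37%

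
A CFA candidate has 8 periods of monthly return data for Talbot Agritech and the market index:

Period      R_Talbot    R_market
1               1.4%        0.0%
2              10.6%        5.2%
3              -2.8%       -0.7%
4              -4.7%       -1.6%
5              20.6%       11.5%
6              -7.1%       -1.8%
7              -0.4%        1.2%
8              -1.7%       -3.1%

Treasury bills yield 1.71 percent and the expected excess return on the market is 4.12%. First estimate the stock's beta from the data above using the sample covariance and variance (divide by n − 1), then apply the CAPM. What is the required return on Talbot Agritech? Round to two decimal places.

9.27%

Mean R_i = (1.4 + 10.6 − 2.8 − 4.7 + 20.6 − 7.1 − 0.4 − 1.7) / 8 = 1.9875%
Mean R_m = (0.0 + 5.2 − 0.7 − 1.6 + 11.5 − 1.8 + 1.2 − 3.1) / 8 = 1.3375%
Σ(R_i − R̄_i)(R_m − R̄_m) = 297.8038  ⇒  Cov = 297.8038 / 7 = 42.5434
Σ(R_m − R̄_m)² = 162.3188  ⇒  Var(R_m) = 162.3188 / 7 = 23.1884
β = Cov / Var(R_m) = 42.5434 / 23.1884 = 1.8347
E(R) = R_f + β × MRP = 1.71% + 1.8347 × 4.12% = 9.27%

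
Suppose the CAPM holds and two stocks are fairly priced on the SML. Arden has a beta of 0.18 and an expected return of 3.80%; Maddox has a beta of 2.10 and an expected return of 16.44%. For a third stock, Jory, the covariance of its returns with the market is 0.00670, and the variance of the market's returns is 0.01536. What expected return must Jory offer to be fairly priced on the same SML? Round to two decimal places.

5.49%

MRP = (16.44% − 3.80%) / (2.10 − 0.18) = 6.5833%
R_f = 3.80% − 0.18 × 6.5833% = 2.6150%
β_Jory = Cov / Var(R_m) = 0.00670 / 0.01536 = 0.4362
E(R_Jory) = R_f + β × MRP = 2.6150% + 0.4362 × 6.5833% = 5.49%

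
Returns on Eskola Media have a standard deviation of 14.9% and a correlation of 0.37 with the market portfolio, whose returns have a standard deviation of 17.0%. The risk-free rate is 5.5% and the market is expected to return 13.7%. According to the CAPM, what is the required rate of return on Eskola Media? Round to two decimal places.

8.16%

β = ρ × σ_i / σ_m = 0.37 × 14.9% / 17.0% = 0.3243
MRP = 13.7% − 5.5% = 8.20%
E(R) = 5.5% + 0.3243 × 8.2% = 8.16%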